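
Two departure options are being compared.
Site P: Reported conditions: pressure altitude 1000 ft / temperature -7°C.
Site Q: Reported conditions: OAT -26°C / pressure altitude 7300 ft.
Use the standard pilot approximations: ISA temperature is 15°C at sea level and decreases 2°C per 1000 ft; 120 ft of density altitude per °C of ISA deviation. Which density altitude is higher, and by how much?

Site P: ISA temp = 13°C, deviation -20°C, DA = 1000 + 120 × (-20) = -1400 ft.
Site Q: ISA temp = 0.4°C, deviation -26.4°C, DA = 7300 + 120 × (-26.4) = 4132 ft.
Site Q is higher by 4132 − (-1400) = 5532 ft.

Site Q by 5532 ft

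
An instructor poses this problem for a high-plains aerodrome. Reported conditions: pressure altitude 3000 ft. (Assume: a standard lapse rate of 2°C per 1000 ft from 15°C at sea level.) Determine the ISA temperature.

9°C

ISA temperature = 15 − 2 × (3000/1000) = 15 − 6 = 9°C.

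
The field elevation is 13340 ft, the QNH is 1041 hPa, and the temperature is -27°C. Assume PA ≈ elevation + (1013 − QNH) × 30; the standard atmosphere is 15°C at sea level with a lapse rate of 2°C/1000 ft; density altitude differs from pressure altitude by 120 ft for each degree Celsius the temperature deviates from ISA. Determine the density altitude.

10460 ft

Pressure altitude = 13340 + (1013 − 1041) × 30 = 13340 + (-840) = 12500 ft.
ISA temperature at 12500 ft = 15 − 2 × (12500/1000) = -10°C.
ISA deviation = -27 − (-10) = -17°C.
Density altitude = 12500 + 120 × (-17) = 10460 ft.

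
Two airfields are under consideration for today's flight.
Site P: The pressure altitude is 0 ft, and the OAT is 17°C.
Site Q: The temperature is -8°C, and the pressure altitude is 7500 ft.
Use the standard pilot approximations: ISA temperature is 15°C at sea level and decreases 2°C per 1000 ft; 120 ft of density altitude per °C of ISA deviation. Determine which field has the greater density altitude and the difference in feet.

Site Q by 6300 ft

Site P: ISA temp = 15°C, deviation +2°C, DA = 0 + 120 × 2 = 240 ft.
Site Q: ISA temp = 0°C, deviation -8°C, DA = 7500 + 120 × (-8) = 6540 ft.
Site Q is higher by 6540 − 240 = 6300 ft.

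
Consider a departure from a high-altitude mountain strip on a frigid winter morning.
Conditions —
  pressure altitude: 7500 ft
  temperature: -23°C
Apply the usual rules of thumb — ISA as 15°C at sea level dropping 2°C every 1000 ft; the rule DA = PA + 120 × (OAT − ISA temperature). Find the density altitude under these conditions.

ISA temperature at 7500 ft = 15 − 2 × (7500/1000) = 0°C.
ISA deviation = -23 − 0 = -23°C.
Density altitude = 7500 + 120 × (-23) = 7500 + (-2760) = 4740 ft.

4740 ft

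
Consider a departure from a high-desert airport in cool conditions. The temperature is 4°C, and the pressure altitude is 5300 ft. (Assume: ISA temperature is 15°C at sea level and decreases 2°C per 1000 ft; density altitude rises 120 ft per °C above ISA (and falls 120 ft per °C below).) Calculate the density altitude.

ISA temperature at 5300 ft = 15 − 2 × (5300/1000) = 4.4°C.
ISA deviation = 4 − 4.4 = -0.4°C.
Density altitude = 5300 + 120 × (-0.4) = 5300 + (-48) = 5252 ft.

5252 ft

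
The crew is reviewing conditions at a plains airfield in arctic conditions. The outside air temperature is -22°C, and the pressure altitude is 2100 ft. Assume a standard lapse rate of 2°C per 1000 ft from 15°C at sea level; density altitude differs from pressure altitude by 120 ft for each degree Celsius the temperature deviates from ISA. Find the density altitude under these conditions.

ISA temperature at 2100 ft = 15 − 2 × (2100/1000) = 10.8°C.
ISA deviation = -22 − 10.8 = -32.8°C.
Density altitude = 2100 + 120 × (-32.8) = 2100 + (-3936) = -1836 ft.

-1836 ft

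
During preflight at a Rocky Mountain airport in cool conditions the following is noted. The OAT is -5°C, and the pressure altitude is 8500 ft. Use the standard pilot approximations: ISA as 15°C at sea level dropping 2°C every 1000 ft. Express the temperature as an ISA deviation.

ISA temperature at 8500 ft = 15 − 2 × (8500/1000) = -2°C.
Deviation = OAT − ISA = -5 − (-2) = -3°C.

ISA-3°C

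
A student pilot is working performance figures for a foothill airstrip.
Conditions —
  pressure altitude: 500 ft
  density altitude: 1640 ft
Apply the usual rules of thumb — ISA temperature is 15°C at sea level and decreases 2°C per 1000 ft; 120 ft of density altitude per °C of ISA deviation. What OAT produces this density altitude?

23.5°C

Density altitude − pressure altitude = 1640 − 500 = +1140 ft.
At 120 ft/°C that is an ISA deviation of 1140/120 = +9.5°C.
ISA temperature at 500 ft = 15 − 2 × (500/1000) = 14°C.
OAT = ISA + deviation = 14 + (+9.5) = 23.5°C.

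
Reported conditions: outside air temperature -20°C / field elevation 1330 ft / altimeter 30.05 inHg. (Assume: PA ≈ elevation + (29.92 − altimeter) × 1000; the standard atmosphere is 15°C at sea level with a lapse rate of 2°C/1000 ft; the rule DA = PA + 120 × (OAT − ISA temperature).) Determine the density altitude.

Pressure altitude = 1330 + (29.92 − 30.05) × 1000 = 1330 + (-130) = 1200 ft.
ISA temperature at 1200 ft = 15 − 2 × (1200/1000) = 12.6°C.
ISA deviation = -20 − 12.6 = -32.6°C.
Density altitude = 1200 + 120 × (-32.6) = -2712 ft.

-2712 ft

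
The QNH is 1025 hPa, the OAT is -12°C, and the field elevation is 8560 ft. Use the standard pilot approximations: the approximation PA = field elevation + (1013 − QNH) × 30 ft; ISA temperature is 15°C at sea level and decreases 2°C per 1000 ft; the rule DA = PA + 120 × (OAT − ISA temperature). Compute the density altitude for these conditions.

6928 ft

Pressure altitude = 8560 + (1013 − 1025) × 30 = 8560 + (-360) = 8200 ft.
ISA temperature at 8200 ft = 15 − 2 × (8200/1000) = -1.4°C.
ISA deviation = -12 − (-1.4) = -10.6°C.
Density altitude = 8200 + 120 × (-10.6) = 6928 ft.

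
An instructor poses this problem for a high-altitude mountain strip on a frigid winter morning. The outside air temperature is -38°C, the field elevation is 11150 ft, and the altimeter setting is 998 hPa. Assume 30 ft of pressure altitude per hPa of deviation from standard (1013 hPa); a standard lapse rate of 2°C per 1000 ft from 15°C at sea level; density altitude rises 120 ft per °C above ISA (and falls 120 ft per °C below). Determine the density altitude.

8024 ft

Pressure altitude = 11150 + (1013 − 998) × 30 = 11150 + (+450) = 11600 ft.
ISA temperature at 11600 ft = 15 − 2 × (11600/1000) = -8.2°C.
ISA deviation = -38 − (-8.2) = -29.8°C.
Density altitude = 11600 + 120 × (-29.8) = 8024 ft.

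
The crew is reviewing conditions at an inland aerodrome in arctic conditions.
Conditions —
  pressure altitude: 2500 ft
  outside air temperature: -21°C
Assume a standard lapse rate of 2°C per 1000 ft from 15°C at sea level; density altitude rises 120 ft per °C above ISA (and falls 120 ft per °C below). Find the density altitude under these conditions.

ISA temperature at 2500 ft = 15 − 2 × (2500/1000) = 10°C.
ISA deviation = -21 − 10 = -31°C.
Density altitude = 2500 + 120 × (-31) = 2500 + (-3720) = -1220 ft.

-1220 ft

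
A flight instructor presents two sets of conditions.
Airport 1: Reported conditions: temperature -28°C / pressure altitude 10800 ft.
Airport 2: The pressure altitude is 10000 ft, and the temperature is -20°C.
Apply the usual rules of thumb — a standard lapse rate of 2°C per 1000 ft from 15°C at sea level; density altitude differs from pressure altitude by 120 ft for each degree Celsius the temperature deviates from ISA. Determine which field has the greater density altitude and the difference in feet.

Airport 1 by 32 ft

Airport 1: ISA temp = -6.6°C, deviation -21.4°C, DA = 10800 + 120 × (-21.4) = 8232 ft.
Airport 2: ISA temp = -5°C, deviation -15°C, DA = 10000 + 120 × (-15) = 8200 ft.
Airport 1 is higher by 8232 − 8200 = 32 ft.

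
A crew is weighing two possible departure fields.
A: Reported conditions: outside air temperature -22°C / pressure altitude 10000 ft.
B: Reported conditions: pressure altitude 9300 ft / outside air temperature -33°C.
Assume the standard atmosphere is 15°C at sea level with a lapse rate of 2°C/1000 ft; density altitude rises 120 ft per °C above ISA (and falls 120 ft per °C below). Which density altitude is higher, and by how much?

A by 2188 ft

A: ISA temp = -5°C, deviation -17°C, DA = 10000 + 120 × (-17) = 7960 ft.
B: ISA temp = -3.6°C, deviation -29.4°C, DA = 9300 + 120 × (-29.4) = 5772 ft.
A is higher by 7960 − 5772 = 2188 ft.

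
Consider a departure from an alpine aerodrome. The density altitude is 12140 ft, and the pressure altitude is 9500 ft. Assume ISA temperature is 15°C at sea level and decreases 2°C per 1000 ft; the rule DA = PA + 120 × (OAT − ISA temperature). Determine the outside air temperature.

Density altitude − pressure altitude = 12140 − 9500 = +2640 ft.
At 120 ft/°C that is an ISA deviation of 2640/120 = +22°C.
ISA temperature at 9500 ft = 15 − 2 × (9500/1000) = -4°C.
OAT = ISA + deviation = -4 + (+22) = 18°C.

18°C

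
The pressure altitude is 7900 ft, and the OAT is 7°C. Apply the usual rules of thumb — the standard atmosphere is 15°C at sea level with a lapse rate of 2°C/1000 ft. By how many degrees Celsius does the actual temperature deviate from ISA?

ISA+7.8°C

ISA temperature at 7900 ft = 15 − 2 × (7900/1000) = -0.8°C.
Deviation = OAT − ISA = 7 − (-0.8) = +7.8°C.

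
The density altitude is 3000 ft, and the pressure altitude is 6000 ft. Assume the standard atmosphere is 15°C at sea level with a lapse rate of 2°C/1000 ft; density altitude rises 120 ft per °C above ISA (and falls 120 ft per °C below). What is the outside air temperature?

Density altitude − pressure altitude = 3000 − 6000 = -3000 ft.
At 120 ft/°C that is an ISA deviation of -3000/120 = -25°C.
ISA temperature at 6000 ft = 15 − 2 × (6000/1000) = 3°C.
OAT = ISA + deviation = 3 + (-25) = -22°C.

-22°C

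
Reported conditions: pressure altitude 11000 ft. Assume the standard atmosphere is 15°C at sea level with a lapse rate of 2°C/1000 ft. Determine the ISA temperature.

ISA temperature = 15 − 2 × (11000/1000) = 15 − 22 = -7°C.

-7°C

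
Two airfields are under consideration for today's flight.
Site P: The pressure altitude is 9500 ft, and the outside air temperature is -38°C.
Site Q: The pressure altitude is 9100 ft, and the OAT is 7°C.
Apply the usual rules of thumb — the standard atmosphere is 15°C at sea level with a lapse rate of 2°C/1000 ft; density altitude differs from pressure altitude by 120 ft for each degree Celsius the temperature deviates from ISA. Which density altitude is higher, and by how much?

Site Q by 4904 ft

Site P: ISA temp = -4°C, deviation -34°C, DA = 9500 + 120 × (-34) = 5420 ft.
Site Q: ISA temp = -3.2°C, deviation +10.2°C, DA = 9100 + 120 × 10.2 = 10324 ft.
Site Q is higher by 10324 − 5420 = 4904 ft.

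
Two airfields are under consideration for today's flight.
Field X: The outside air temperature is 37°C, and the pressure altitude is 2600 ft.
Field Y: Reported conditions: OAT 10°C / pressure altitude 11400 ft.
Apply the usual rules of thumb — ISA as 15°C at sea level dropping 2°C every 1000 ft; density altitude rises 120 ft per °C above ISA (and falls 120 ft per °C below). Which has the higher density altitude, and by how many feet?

Field X: ISA temp = 9.8°C, deviation +27.2°C, DA = 2600 + 120 × 27.2 = 5864 ft.
Field Y: ISA temp = -7.8°C, deviation +17.8°C, DA = 11400 + 120 × 17.8 = 13536 ft.
Field Y is higher by 13536 − 5864 = 7672 ft.

Field Y by 7672 ft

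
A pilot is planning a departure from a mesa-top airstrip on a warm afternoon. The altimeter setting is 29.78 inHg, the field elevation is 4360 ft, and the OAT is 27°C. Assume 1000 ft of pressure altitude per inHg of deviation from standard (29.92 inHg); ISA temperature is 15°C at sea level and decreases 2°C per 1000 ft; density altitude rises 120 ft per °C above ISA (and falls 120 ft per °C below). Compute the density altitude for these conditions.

7020 ft

Pressure altitude = 4360 + (29.92 − 29.78) × 1000 = 4360 + (+140) = 4500 ft.
ISA temperature at 4500 ft = 15 − 2 × (4500/1000) = 6°C.
ISA deviation = 27 − 6 = +21°C.
Density altitude = 4500 + 120 × (21) = 7020 ft.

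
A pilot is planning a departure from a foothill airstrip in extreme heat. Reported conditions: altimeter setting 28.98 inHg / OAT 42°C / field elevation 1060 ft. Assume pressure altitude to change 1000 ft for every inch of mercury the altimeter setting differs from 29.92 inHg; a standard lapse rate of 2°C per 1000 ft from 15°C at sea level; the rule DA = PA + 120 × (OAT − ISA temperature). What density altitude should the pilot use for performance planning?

Pressure altitude = 1060 + (29.92 − 28.98) × 1000 = 1060 + (+940) = 2000 ft.
ISA temperature at 2000 ft = 15 − 2 × (2000/1000) = 11°C.
ISA deviation = 42 − 11 = +31°C.
Density altitude = 2000 + 120 × (31) = 5720 ft.

5720 ft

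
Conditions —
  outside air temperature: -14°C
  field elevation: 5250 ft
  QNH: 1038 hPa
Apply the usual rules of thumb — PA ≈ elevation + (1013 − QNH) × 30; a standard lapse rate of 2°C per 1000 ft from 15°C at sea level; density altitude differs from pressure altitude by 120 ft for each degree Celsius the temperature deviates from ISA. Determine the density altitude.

Pressure altitude = 5250 + (1013 − 1038) × 30 = 5250 + (-750) = 4500 ft.
ISA temperature at 4500 ft = 15 − 2 × (4500/1000) = 6°C.
ISA deviation = -14 − 6 = -20°C.
Density altitude = 4500 + 120 × (-20) = 2100 ft.

2100 ft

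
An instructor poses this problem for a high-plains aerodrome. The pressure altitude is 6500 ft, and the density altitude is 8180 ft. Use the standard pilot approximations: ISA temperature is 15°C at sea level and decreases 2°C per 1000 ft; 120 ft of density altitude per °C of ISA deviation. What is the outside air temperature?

16°C

Density altitude − pressure altitude = 8180 − 6500 = +1680 ft.
At 120 ft/°C that is an ISA deviation of 1680/120 = +14°C.
ISA temperature at 6500 ft = 15 − 2 × (6500/1000) = 2°C.
OAT = ISA + deviation = 2 + (+14) = 16°C.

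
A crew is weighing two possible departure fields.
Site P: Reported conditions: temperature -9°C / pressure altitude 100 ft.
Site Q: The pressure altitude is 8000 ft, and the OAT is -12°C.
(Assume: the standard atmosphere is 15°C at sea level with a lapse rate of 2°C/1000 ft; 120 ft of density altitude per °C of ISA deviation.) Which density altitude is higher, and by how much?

Site Q by 9436 ft

Site P: ISA temp = 14.8°C, deviation -23.8°C, DA = 100 + 120 × (-23.8) = -2756 ft.
Site Q: ISA temp = -1°C, deviation -11°C, DA = 8000 + 120 × (-11) = 6680 ft.
Site Q is higher by 6680 − (-2756) = 9436 ft.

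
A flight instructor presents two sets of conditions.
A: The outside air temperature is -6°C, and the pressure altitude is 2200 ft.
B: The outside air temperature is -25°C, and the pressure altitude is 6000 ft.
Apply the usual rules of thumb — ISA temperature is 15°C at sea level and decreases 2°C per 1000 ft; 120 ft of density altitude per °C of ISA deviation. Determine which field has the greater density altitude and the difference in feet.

B by 2432 ft

A: ISA temp = 10.6°C, deviation -16.6°C, DA = 2200 + 120 × (-16.6) = 208 ft.
B: ISA temp = 3°C, deviation -28°C, DA = 6000 + 120 × (-28) = 2640 ft.
B is higher by 2640 − 208 = 2432 ft.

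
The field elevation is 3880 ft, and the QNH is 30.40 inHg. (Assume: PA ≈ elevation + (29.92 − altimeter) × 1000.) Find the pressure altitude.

3400 ft

Pressure correction = (29.92 − 30.40) × 1000 = -480 ft.
Pressure altitude = 3880 + (-480) = 3400 ft.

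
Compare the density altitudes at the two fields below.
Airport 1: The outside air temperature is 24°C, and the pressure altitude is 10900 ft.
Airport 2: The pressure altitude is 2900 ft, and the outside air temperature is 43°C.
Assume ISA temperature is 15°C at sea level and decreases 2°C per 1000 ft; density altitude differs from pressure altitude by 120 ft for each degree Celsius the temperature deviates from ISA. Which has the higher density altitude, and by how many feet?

Airport 1 by 7640 ft

Airport 1: ISA temp = -6.8°C, deviation +30.8°C, DA = 10900 + 120 × 30.8 = 14596 ft.
Airport 2: ISA temp = 9.2°C, deviation +33.8°C, DA = 2900 + 120 × 33.8 = 6956 ft.
Airport 1 is higher by 14596 − 6956 = 7640 ft.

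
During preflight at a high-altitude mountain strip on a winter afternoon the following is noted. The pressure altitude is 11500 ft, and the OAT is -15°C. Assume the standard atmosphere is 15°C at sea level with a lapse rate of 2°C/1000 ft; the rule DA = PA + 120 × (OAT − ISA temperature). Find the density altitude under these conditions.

ISA temperature at 11500 ft = 15 − 2 × (11500/1000) = -8°C.
ISA deviation = -15 − (-8) = -7°C.
Density altitude = 11500 + 120 × (-7) = 11500 + (-840) = 10660 ft.

10660 ft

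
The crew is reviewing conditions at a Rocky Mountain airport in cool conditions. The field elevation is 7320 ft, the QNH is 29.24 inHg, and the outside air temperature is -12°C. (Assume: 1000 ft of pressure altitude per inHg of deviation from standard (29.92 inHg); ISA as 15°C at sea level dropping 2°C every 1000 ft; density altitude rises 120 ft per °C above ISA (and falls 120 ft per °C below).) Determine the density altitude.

6680 ft

Pressure altitude = 7320 + (29.92 − 29.24) × 1000 = 7320 + (+680) = 8000 ft.
ISA temperature at 8000 ft = 15 − 2 × (8000/1000) = -1°C.
ISA deviation = -12 − (-1) = -11°C.
Density altitude = 8000 + 120 × (-11) = 6680 ft.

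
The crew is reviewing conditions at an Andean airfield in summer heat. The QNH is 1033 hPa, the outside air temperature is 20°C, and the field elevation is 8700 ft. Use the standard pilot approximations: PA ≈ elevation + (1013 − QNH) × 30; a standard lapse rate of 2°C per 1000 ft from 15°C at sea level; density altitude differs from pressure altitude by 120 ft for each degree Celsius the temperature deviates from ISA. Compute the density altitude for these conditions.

10644 ft

Pressure altitude = 8700 + (1013 − 1033) × 30 = 8700 + (-600) = 8100 ft.
ISA temperature at 8100 ft = 15 − 2 × (8100/1000) = -1.2°C.
ISA deviation = 20 − (-1.2) = +21.2°C.
Density altitude = 8100 + 120 × (21.2) = 10644 ft.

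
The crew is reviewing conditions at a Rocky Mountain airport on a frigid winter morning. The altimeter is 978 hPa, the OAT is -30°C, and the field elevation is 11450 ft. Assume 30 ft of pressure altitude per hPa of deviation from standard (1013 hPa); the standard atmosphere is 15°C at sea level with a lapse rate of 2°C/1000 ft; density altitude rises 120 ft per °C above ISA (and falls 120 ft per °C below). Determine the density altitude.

10100 ft

Pressure altitude = 11450 + (1013 − 978) × 30 = 11450 + (+1050) = 12500 ft.
ISA temperature at 12500 ft = 15 − 2 × (12500/1000) = -10°C.
ISA deviation = -30 − (-10) = -20°C.
Density altitude = 12500 + 120 × (-20) = 10100 ft.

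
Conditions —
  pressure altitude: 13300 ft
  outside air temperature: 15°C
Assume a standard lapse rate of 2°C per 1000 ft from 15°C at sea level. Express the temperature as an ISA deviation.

ISA+26.6°C

ISA temperature at 13300 ft = 15 − 2 × (13300/1000) = -11.6°C.
Deviation = OAT − ISA = 15 − (-11.6) = +26.6°C.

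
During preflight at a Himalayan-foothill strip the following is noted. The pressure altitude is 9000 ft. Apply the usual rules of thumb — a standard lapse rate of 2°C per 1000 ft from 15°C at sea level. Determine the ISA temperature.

-3°C

ISA temperature = 15 − 2 × (9000/1000) = 15 − 18 = -3°C.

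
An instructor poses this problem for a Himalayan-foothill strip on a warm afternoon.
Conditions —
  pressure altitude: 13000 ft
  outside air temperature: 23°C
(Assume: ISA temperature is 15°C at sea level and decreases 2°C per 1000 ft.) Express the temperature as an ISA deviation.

ISA temperature at 13000 ft = 15 − 2 × (13000/1000) = -11°C.
Deviation = OAT − ISA = 23 − (-11) = +34°C.

ISA+34°C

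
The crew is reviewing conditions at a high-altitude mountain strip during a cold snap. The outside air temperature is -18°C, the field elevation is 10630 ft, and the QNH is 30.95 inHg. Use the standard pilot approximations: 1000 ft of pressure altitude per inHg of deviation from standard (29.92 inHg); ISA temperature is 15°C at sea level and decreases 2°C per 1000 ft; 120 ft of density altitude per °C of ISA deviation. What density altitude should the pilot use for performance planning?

7944 ft

Pressure altitude = 10630 + (29.92 − 30.95) × 1000 = 10630 + (-1030) = 9600 ft.
ISA temperature at 9600 ft = 15 − 2 × (9600/1000) = -4.2°C.
ISA deviation = -18 − (-4.2) = -13.8°C.
Density altitude = 9600 + 120 × (-13.8) = 7944 ft.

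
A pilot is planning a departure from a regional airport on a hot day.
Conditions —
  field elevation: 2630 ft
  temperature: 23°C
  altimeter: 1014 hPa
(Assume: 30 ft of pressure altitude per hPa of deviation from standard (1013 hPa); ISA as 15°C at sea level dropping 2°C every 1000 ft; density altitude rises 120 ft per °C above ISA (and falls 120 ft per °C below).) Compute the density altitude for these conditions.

Pressure altitude = 2630 + (1013 − 1014) × 30 = 2630 + (-30) = 2600 ft.
ISA temperature at 2600 ft = 15 − 2 × (2600/1000) = 9.8°C.
ISA deviation = 23 − 9.8 = +13.2°C.
Density altitude = 2600 + 120 × (13.2) = 4184 ft.

4184 ft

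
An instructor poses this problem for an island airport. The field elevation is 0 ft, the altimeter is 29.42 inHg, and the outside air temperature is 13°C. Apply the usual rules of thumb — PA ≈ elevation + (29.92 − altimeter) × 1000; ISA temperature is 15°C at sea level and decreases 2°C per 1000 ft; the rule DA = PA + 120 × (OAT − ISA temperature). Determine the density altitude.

Pressure altitude = 0 + (29.92 − 29.42) × 1000 = 0 + (+500) = 500 ft.
ISA temperature at 500 ft = 15 − 2 × (500/1000) = 14°C.
ISA deviation = 13 − 14 = -1°C.
Density altitude = 500 + 120 × (-1) = 380 ft.

380 ft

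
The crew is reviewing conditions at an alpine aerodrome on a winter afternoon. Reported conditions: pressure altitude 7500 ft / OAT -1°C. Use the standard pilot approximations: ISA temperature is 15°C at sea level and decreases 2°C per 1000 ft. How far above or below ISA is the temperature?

ISA temperature at 7500 ft = 15 − 2 × (7500/1000) = 0°C.
Deviation = OAT − ISA = -1 − 0 = -1°C.

ISA-1°C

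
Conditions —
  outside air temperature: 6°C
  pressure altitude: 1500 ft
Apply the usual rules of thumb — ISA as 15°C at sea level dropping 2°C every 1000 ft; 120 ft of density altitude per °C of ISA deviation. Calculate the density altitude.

ISA temperature at 1500 ft = 15 − 2 × (1500/1000) = 12°C.
ISA deviation = 6 − 12 = -6°C.
Density altitude = 1500 + 120 × (-6) = 1500 + (-720) = 780 ft.

780 ft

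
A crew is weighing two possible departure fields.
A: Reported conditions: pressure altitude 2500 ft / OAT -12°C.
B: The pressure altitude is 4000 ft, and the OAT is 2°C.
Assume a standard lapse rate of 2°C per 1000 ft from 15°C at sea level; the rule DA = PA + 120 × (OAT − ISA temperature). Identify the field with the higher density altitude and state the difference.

B by 3540 ft

A: ISA temp = 10°C, deviation -22°C, DA = 2500 + 120 × (-22) = -140 ft.
B: ISA temp = 7°C, deviation -5°C, DA = 4000 + 120 × (-5) = 3400 ft.
B is higher by 3400 − (-140) = 3540 ft.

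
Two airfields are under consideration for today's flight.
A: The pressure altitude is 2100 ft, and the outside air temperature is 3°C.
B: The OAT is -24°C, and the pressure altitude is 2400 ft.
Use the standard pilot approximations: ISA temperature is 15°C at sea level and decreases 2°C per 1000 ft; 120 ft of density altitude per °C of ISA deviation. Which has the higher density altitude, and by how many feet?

A: ISA temp = 10.8°C, deviation -7.8°C, DA = 2100 + 120 × (-7.8) = 1164 ft.
B: ISA temp = 10.2°C, deviation -34.2°C, DA = 2400 + 120 × (-34.2) = -1704 ft.
A is higher by 1164 − (-1704) = 2868 ft.

A by 2868 ft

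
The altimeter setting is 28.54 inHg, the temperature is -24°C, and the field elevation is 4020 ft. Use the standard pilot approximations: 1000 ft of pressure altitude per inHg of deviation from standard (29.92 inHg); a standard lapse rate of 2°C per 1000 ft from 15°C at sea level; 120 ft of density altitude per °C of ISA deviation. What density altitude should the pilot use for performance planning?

2016 ft

Pressure altitude = 4020 + (29.92 − 28.54) × 1000 = 4020 + (+1380) = 5400 ft.
ISA temperature at 5400 ft = 15 − 2 × (5400/1000) = 4.2°C.
ISA deviation = -24 − 4.2 = -28.2°C.
Density altitude = 5400 + 120 × (-28.2) = 2016 ft.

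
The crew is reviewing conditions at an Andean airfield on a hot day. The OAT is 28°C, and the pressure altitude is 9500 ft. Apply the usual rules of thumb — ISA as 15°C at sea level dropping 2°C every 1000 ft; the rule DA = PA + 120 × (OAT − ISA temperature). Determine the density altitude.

ISA temperature at 9500 ft = 15 − 2 × (9500/1000) = -4°C.
ISA deviation = 28 − (-4) = +32°C.
Density altitude = 9500 + 120 × (32) = 9500 + (+3840) = 13340 ft.

13340 ft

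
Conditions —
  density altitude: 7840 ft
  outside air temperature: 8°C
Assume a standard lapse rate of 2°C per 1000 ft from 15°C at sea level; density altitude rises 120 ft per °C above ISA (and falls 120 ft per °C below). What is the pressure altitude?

DA = PA + 120 × (OAT − (15 − 2·PA/1000)) = PA + 120·OAT − 1800 + 0.24·PA = 1.24·PA + 120·OAT − 1800.
So 1.24·PA = 7840 − 120 × 8 + 1800 = 8680.
PA = 8680 / 1.24 = 7000 ft.

7000 ft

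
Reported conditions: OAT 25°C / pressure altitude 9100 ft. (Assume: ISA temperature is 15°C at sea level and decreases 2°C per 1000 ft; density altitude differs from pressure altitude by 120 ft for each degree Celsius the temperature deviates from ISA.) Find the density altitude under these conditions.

ISA temperature at 9100 ft = 15 − 2 × (9100/1000) = -3.2°C.
ISA deviation = 25 − (-3.2) = +28.2°C.
Density altitude = 9100 + 120 × (28.2) = 9100 + (+3384) = 12484 ft.

12484 ft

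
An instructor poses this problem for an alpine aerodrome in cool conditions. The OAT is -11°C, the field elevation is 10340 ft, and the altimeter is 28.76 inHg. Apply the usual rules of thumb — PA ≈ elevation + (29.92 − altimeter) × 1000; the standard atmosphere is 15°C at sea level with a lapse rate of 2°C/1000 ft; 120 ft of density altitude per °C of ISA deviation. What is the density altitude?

Pressure altitude = 10340 + (29.92 − 28.76) × 1000 = 10340 + (+1160) = 11500 ft.
ISA temperature at 11500 ft = 15 − 2 × (11500/1000) = -8°C.
ISA deviation = -11 − (-8) = -3°C.
Density altitude = 11500 + 120 × (-3) = 11140 ft.

11140 ft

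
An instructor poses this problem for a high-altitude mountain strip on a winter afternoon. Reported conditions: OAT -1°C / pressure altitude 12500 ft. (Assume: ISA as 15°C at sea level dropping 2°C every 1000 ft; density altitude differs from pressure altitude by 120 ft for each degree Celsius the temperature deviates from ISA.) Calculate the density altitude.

ISA temperature at 12500 ft = 15 − 2 × (12500/1000) = -10°C.
ISA deviation = -1 − (-10) = +9°C.
Density altitude = 12500 + 120 × (9) = 12500 + (+1080) = 13580 ft.

13580 ft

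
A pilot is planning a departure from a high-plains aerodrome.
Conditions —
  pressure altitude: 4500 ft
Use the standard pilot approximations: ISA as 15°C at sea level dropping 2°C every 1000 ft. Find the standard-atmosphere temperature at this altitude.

ISA temperature = 15 − 2 × (4500/1000) = 15 − 9 = 6°C.

6°C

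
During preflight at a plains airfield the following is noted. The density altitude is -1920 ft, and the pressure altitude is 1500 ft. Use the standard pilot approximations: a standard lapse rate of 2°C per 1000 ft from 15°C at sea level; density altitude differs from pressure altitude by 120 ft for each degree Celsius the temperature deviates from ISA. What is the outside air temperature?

-16.5°C

Density altitude − pressure altitude = -1920 − 1500 = -3420 ft.
At 120 ft/°C that is an ISA deviation of -3420/120 = -28.5°C.
ISA temperature at 1500 ft = 15 − 2 × (1500/1000) = 12°C.
OAT = ISA + deviation = 12 + (-28.5) = -16.5°C.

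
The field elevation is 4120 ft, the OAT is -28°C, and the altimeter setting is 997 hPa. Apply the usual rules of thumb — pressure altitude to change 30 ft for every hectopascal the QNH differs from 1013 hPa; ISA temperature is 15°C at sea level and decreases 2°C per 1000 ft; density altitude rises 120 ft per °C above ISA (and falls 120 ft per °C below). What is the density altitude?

544 ft

Pressure altitude = 4120 + (1013 − 997) × 30 = 4120 + (+480) = 4600 ft.
ISA temperature at 4600 ft = 15 − 2 × (4600/1000) = 5.8°C.
ISA deviation = -28 − 5.8 = -33.8°C.
Density altitude = 4600 + 120 × (-33.8) = 544 ft.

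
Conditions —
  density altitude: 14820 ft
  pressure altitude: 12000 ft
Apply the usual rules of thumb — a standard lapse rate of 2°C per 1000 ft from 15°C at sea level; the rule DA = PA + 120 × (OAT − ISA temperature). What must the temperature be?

14.5°C

Density altitude − pressure altitude = 14820 − 12000 = +2820 ft.
At 120 ft/°C that is an ISA deviation of 2820/120 = +23.5°C.
ISA temperature at 12000 ft = 15 − 2 × (12000/1000) = -9°C.
OAT = ISA + deviation = -9 + (+23.5) = 14.5°C.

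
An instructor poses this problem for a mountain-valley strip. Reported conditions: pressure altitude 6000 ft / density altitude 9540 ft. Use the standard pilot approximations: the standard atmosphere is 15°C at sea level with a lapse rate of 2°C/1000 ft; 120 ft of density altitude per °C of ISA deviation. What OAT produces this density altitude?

Density altitude − pressure altitude = 9540 − 6000 = +3540 ft.
At 120 ft/°C that is an ISA deviation of 3540/120 = +29.5°C.
ISA temperature at 6000 ft = 15 − 2 × (6000/1000) = 3°C.
OAT = ISA + deviation = 3 + (+29.5) = 32.5°C.

32.5°C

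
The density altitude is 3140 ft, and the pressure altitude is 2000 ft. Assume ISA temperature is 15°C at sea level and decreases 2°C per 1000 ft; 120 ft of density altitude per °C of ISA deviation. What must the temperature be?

Density altitude − pressure altitude = 3140 − 2000 = +1140 ft.
At 120 ft/°C that is an ISA deviation of 1140/120 = +9.5°C.
ISA temperature at 2000 ft = 15 − 2 × (2000/1000) = 11°C.
OAT = ISA + deviation = 11 + (+9.5) = 20.5°C.

20.5°C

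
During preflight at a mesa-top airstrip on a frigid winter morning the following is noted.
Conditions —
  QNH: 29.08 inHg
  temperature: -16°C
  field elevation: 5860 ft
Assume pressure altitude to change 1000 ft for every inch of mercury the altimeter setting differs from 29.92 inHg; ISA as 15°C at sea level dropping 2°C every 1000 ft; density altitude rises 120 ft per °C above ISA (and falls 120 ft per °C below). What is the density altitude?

Pressure altitude = 5860 + (29.92 − 29.08) × 1000 = 5860 + (+840) = 6700 ft.
ISA temperature at 6700 ft = 15 − 2 × (6700/1000) = 1.6°C.
ISA deviation = -16 − 1.6 = -17.6°C.
Density altitude = 6700 + 120 × (-17.6) = 4588 ft.

4588 ft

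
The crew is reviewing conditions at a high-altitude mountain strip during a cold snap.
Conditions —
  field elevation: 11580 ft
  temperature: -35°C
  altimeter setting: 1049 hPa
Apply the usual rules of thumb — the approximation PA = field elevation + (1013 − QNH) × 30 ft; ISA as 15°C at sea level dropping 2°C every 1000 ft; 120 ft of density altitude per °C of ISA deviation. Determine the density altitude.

7020 ft

Pressure altitude = 11580 + (1013 − 1049) × 30 = 11580 + (-1080) = 10500 ft.
ISA temperature at 10500 ft = 15 − 2 × (10500/1000) = -6°C.
ISA deviation = -35 − (-6) = -29°C.
Density altitude = 10500 + 120 × (-29) = 7020 ft.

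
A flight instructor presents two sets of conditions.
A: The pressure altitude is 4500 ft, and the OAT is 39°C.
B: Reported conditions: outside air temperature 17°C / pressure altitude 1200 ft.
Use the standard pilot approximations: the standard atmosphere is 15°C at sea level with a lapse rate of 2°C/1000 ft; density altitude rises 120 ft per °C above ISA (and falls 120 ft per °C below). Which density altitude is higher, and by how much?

A by 6732 ft

A: ISA temp = 6°C, deviation +33°C, DA = 4500 + 120 × 33 = 8460 ft.
B: ISA temp = 12.6°C, deviation +4.4°C, DA = 1200 + 120 × 4.4 = 1728 ft.
A is higher by 8460 − 1728 = 6732 ft.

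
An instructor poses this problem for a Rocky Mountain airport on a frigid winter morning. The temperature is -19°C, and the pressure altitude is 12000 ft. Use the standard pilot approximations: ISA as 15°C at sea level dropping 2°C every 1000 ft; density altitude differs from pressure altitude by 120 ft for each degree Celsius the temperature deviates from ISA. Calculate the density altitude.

ISA temperature at 12000 ft = 15 − 2 × (12000/1000) = -9°C.
ISA deviation = -19 − (-9) = -10°C.
Density altitude = 12000 + 120 × (-10) = 12000 + (-1200) = 10800 ft.

10800 ft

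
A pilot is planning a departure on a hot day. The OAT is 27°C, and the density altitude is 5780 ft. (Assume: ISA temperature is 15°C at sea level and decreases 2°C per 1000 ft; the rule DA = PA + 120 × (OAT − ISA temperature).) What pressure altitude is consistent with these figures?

DA = PA + 120 × (OAT − (15 − 2·PA/1000)) = PA + 120·OAT − 1800 + 0.24·PA = 1.24·PA + 120·OAT − 1800.
So 1.24·PA = 5780 − 120 × 27 + 1800 = 4340.
PA = 4340 / 1.24 = 3500 ft.

3500 ft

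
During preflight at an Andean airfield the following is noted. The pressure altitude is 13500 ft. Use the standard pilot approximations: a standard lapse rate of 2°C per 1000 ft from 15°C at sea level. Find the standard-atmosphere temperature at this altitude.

-12°C

ISA temperature = 15 − 2 × (13500/1000) = 15 − 27 = -12°C.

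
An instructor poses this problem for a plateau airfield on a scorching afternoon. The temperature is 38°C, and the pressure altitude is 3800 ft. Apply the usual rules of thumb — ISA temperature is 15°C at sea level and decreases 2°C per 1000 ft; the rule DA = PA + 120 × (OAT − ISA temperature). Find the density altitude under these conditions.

ISA temperature at 3800 ft = 15 − 2 × (3800/1000) = 7.4°C.
ISA deviation = 38 − 7.4 = +30.6°C.
Density altitude = 3800 + 120 × (30.6) = 3800 + (+3672) = 7472 ft.

7472 ft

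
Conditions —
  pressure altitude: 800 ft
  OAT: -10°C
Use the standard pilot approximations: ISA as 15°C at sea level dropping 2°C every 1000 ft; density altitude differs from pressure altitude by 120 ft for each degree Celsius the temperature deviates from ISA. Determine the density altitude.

ISA temperature at 800 ft = 15 − 2 × (800/1000) = 13.4°C.
ISA deviation = -10 − 13.4 = -23.4°C.
Density altitude = 800 + 120 × (-23.4) = 800 + (-2808) = -2008 ft.

-2008 ft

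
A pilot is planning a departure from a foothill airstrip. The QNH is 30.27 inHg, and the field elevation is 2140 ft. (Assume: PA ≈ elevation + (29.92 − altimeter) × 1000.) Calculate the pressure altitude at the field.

1790 ft

Pressure correction = (29.92 − 30.27) × 1000 = -350 ft.
Pressure altitude = 2140 + (-350) = 1790 ft.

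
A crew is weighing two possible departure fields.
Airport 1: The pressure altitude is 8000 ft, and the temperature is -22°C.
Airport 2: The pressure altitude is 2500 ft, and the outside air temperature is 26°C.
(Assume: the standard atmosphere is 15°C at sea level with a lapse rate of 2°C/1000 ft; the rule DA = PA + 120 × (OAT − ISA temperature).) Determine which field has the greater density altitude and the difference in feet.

Airport 1: ISA temp = -1°C, deviation -21°C, DA = 8000 + 120 × (-21) = 5480 ft.
Airport 2: ISA temp = 10°C, deviation +16°C, DA = 2500 + 120 × 16 = 4420 ft.
Airport 1 is higher by 5480 − 4420 = 1060 ft.

Airport 1 by 1060 ft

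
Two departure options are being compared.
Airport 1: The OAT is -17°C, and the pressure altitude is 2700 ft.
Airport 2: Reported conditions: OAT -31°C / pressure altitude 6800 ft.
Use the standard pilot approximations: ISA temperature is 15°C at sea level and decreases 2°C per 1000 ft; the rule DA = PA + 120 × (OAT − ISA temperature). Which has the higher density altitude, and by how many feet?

Airport 1: ISA temp = 9.6°C, deviation -26.6°C, DA = 2700 + 120 × (-26.6) = -492 ft.
Airport 2: ISA temp = 1.4°C, deviation -32.4°C, DA = 6800 + 120 × (-32.4) = 2912 ft.
Airport 2 is higher by 2912 − (-492) = 3404 ft.

Airport 2 by 3404 ft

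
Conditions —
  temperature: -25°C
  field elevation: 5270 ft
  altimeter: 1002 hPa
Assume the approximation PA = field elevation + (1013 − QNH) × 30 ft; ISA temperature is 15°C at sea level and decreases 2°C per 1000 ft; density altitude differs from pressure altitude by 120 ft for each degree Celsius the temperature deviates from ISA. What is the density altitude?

2144 ft

Pressure altitude = 5270 + (1013 − 1002) × 30 = 5270 + (+330) = 5600 ft.
ISA temperature at 5600 ft = 15 − 2 × (5600/1000) = 3.8°C.
ISA deviation = -25 − 3.8 = -28.8°C.
Density altitude = 5600 + 120 × (-28.8) = 2144 ft.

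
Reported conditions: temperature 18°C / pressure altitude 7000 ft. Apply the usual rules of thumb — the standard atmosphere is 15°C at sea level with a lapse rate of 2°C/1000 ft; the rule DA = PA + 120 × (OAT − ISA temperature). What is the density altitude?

9040 ft

ISA temperature at 7000 ft = 15 − 2 × (7000/1000) = 1°C.
ISA deviation = 18 − 1 = +17°C.
Density altitude = 7000 + 120 × (17) = 7000 + (+2040) = 9040 ft.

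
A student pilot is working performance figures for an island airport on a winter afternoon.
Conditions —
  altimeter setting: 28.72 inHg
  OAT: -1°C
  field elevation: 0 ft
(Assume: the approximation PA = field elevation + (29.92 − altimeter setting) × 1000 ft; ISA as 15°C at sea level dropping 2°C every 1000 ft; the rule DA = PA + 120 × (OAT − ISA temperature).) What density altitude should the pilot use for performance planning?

Pressure altitude = 0 + (29.92 − 28.72) × 1000 = 0 + (+1200) = 1200 ft.
ISA temperature at 1200 ft = 15 − 2 × (1200/1000) = 12.6°C.
ISA deviation = -1 − 12.6 = -13.6°C.
Density altitude = 1200 + 120 × (-13.6) = -432 ft.

-432 ft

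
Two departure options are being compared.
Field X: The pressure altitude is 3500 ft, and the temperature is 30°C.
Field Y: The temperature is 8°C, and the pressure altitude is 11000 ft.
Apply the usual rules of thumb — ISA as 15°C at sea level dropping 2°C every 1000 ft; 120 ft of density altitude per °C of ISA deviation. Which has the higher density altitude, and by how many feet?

Field Y by 6660 ft

Field X: ISA temp = 8°C, deviation +22°C, DA = 3500 + 120 × 22 = 6140 ft.
Field Y: ISA temp = -7°C, deviation +15°C, DA = 11000 + 120 × 15 = 12800 ft.
Field Y is higher by 12800 − 6140 = 6660 ft.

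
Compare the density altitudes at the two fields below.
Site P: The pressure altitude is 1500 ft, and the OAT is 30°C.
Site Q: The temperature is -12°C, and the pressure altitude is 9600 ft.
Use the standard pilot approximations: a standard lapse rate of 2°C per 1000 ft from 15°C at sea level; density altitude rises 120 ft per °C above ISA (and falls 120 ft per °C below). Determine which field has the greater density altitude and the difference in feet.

Site Q by 5004 ft

Site P: ISA temp = 12°C, deviation +18°C, DA = 1500 + 120 × 18 = 3660 ft.
Site Q: ISA temp = -4.2°C, deviation -7.8°C, DA = 9600 + 120 × (-7.8) = 8664 ft.
Site Q is higher by 8664 − 3660 = 5004 ft.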